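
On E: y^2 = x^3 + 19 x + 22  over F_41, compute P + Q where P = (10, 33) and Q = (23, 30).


P != Q, so use the chord formula.
s = (y2 - y1) / (x2 - x1) = (38) / (13) mod 41 = 25
x3 = s^2 - x1 - x2 mod 41 = 25^2 - 10 - 23 = 18
y3 = s (x1 - x3) - y1 mod 41 = 25 * (10 - 18) - 33 = 13

P + Q = (18, 13)


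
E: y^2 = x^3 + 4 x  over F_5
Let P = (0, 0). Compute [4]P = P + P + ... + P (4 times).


k = 4 = 100_2 (binary, LSB first: 001)
Double-and-add from P = (0, 0):
  bit 0 = 0: acc unchanged = O
  bit 1 = 0: acc unchanged = O
  bit 2 = 1: acc = O + O = O

4P = O


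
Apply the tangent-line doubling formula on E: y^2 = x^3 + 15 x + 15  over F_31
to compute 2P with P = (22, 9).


Doubling: s = (3 x1^2 + a) / (2 y1)
s = (3*22^2 + 15) / (2*9) mod 31 = 4
x3 = s^2 - 2 x1 mod 31 = 4^2 - 2*22 = 3
y3 = s (x1 - x3) - y1 mod 31 = 4 * (22 - 3) - 9 = 5

2P = (3, 5)


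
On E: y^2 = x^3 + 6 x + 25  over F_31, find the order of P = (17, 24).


Compute successive multiples of P until we hit O:
  1P = (17, 24)
  2P = (15, 24)
  3P = (30, 7)
  4P = (29, 6)
  5P = (26, 5)
  6P = (7, 10)
  7P = (4, 19)
  8P = (14, 1)
  ... (continuing to 17P)
  17P = O

ord(P) = 17


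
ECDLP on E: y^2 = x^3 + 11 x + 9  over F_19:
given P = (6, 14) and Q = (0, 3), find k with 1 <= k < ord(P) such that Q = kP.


Enumerate multiples of P until we hit Q = (0, 3):
  1P = (6, 14)
  2P = (12, 8)
  3P = (2, 1)
  4P = (18, 4)
  5P = (11, 6)
  6P = (0, 3)
Match found at i = 6.

k = 6


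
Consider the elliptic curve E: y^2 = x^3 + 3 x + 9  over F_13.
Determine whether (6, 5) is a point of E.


Check whether y^2 = x^3 + 3 x + 9 (mod 13) for (x, y) = (6, 5).
LHS: y^2 = 5^2 mod 13 = 12
RHS: x^3 + 3 x + 9 = 6^3 + 3*6 + 9 mod 13 = 9
LHS != RHS

No, not on the curve


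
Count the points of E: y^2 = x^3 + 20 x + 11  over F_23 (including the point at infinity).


For each x in F_23, count y with y^2 = x^3 + 20 x + 11 mod 23:
  x = 1: RHS = 9, y in [3, 20]  -> 2 point(s)
  x = 2: RHS = 13, y in [6, 17]  -> 2 point(s)
  x = 3: RHS = 6, y in [11, 12]  -> 2 point(s)
  x = 5: RHS = 6, y in [11, 12]  -> 2 point(s)
  x = 6: RHS = 2, y in [5, 18]  -> 2 point(s)
  x = 8: RHS = 16, y in [4, 19]  -> 2 point(s)
  x = 9: RHS = 0, y in [0]  -> 1 point(s)
  x = 12: RHS = 1, y in [1, 22]  -> 2 point(s)
  x = 15: RHS = 6, y in [11, 12]  -> 2 point(s)
  x = 18: RHS = 16, y in [4, 19]  -> 2 point(s)
  x = 20: RHS = 16, y in [4, 19]  -> 2 point(s)
  x = 21: RHS = 9, y in [3, 20]  -> 2 point(s)
  x = 22: RHS = 13, y in [6, 17]  -> 2 point(s)
Affine points: 25. Add the point at infinity: total = 26.

#E(F_23) = 26


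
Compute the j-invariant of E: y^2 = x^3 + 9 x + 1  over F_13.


Delta = -16(4 a^3 + 27 b^2) mod 13 = 11
-1728 * (4 a)^3 = -1728 * (4*9)^3 mod 13 = 12
j = 12 * 11^(-1) mod 13 = 7

j = 7 (mod 13)


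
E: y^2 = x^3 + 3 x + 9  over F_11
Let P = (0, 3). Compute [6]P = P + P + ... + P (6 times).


k = 6 = 110_2 (binary, LSB first: 011)
Double-and-add from P = (0, 3):
  bit 0 = 0: acc unchanged = O
  bit 1 = 1: acc = O + (3, 1) = (3, 1)
  bit 2 = 1: acc = (3, 1) + (10, 4) = (2, 1)

6P = (2, 1)


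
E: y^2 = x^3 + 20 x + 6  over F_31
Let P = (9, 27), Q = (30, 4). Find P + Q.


P != Q, so use the chord formula.
s = (y2 - y1) / (x2 - x1) = (8) / (21) mod 31 = 24
x3 = s^2 - x1 - x2 mod 31 = 24^2 - 9 - 30 = 10
y3 = s (x1 - x3) - y1 mod 31 = 24 * (9 - 10) - 27 = 11

P + Q = (10, 11)


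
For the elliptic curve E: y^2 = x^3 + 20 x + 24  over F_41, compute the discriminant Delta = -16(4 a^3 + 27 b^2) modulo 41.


4 a^3 + 27 b^2 = 4*20^3 + 27*24^2 = 32000 + 15552 = 47552
Delta = -16 * (47552) = -760832
Delta mod 41 = 5

Delta = 5 (mod 41)


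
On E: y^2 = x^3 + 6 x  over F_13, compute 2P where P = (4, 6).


k = 2 = 10_2 (binary, LSB first: 01)
Double-and-add from P = (4, 6):
  bit 0 = 0: acc unchanged = O
  bit 1 = 1: acc = O + (9, 4) = (9, 4)

2P = (9, 4)


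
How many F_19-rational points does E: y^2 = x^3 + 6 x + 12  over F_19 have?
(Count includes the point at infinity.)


For each x in F_19, count y with y^2 = x^3 + 6 x + 12 mod 19:
  x = 1: RHS = 0, y in [0]  -> 1 point(s)
  x = 3: RHS = 0, y in [0]  -> 1 point(s)
  x = 4: RHS = 5, y in [9, 10]  -> 2 point(s)
  x = 6: RHS = 17, y in [6, 13]  -> 2 point(s)
  x = 7: RHS = 17, y in [6, 13]  -> 2 point(s)
  x = 9: RHS = 16, y in [4, 15]  -> 2 point(s)
  x = 12: RHS = 7, y in [8, 11]  -> 2 point(s)
  x = 13: RHS = 7, y in [8, 11]  -> 2 point(s)
  x = 14: RHS = 9, y in [3, 16]  -> 2 point(s)
  x = 15: RHS = 0, y in [0]  -> 1 point(s)
  x = 16: RHS = 5, y in [9, 10]  -> 2 point(s)
  x = 17: RHS = 11, y in [7, 12]  -> 2 point(s)
  x = 18: RHS = 5, y in [9, 10]  -> 2 point(s)
Affine points: 23. Add the point at infinity: total = 24.

#E(F_19) = 24


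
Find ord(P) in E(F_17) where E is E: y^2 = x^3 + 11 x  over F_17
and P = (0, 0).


Compute successive multiples of P until we hit O:
  1P = (0, 0)
  2P = O

ord(P) = 2


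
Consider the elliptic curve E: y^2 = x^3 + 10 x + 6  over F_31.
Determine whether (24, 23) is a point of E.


Check whether y^2 = x^3 + 10 x + 6 (mod 31) for (x, y) = (24, 23).
LHS: y^2 = 23^2 mod 31 = 2
RHS: x^3 + 10 x + 6 = 24^3 + 10*24 + 6 mod 31 = 27
LHS != RHS

No, not on the curve


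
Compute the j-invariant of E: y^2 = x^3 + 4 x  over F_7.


Delta = -16(4 a^3 + 27 b^2) mod 7 = 6
-1728 * (4 a)^3 = -1728 * (4*4)^3 mod 7 = 1
j = 1 * 6^(-1) mod 7 = 6

j = 6 (mod 7)


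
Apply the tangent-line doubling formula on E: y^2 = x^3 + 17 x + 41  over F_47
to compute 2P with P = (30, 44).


Doubling: s = (3 x1^2 + a) / (2 y1)
s = (3*30^2 + 17) / (2*44) mod 47 = 25
x3 = s^2 - 2 x1 mod 47 = 25^2 - 2*30 = 1
y3 = s (x1 - x3) - y1 mod 47 = 25 * (30 - 1) - 44 = 23

2P = (1, 23)


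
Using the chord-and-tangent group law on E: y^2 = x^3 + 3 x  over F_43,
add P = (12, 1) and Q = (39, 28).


P != Q, so use the chord formula.
s = (y2 - y1) / (x2 - x1) = (27) / (27) mod 43 = 1
x3 = s^2 - x1 - x2 mod 43 = 1^2 - 12 - 39 = 36
y3 = s (x1 - x3) - y1 mod 43 = 1 * (12 - 36) - 1 = 18

P + Q = (36, 18)


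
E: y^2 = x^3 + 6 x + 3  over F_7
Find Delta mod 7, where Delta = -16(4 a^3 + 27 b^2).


4 a^3 + 27 b^2 = 4*6^3 + 27*3^2 = 864 + 243 = 1107
Delta = -16 * (1107) = -17712
Delta mod 7 = 5

Delta = 5 (mod 7)


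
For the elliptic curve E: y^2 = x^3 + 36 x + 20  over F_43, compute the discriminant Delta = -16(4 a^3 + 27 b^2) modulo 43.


4 a^3 + 27 b^2 = 4*36^3 + 27*20^2 = 186624 + 10800 = 197424
Delta = -16 * (197424) = -3158784
Delta mod 43 = 39

Delta = 39 (mod 43)


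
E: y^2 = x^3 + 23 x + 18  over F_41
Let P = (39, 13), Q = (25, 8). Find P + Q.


P != Q, so use the chord formula.
s = (y2 - y1) / (x2 - x1) = (36) / (27) mod 41 = 15
x3 = s^2 - x1 - x2 mod 41 = 15^2 - 39 - 25 = 38
y3 = s (x1 - x3) - y1 mod 41 = 15 * (39 - 38) - 13 = 2

P + Q = (38, 2)


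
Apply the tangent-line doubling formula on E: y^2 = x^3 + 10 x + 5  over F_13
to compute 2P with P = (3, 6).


Doubling: s = (3 x1^2 + a) / (2 y1)
s = (3*3^2 + 10) / (2*6) mod 13 = 2
x3 = s^2 - 2 x1 mod 13 = 2^2 - 2*3 = 11
y3 = s (x1 - x3) - y1 mod 13 = 2 * (3 - 11) - 6 = 4

2P = (11, 4)


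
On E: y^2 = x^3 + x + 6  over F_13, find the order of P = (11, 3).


Compute successive multiples of P until we hit O:
  1P = (11, 3)
  2P = (4, 10)
  3P = (12, 11)
  4P = (2, 4)
  5P = (9, 4)
  6P = (3, 6)
  7P = (3, 7)
  8P = (9, 9)
  ... (continuing to 13P)
  13P = O

ord(P) = 13


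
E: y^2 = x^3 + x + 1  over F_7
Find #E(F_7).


For each x in F_7, count y with y^2 = x^3 + 1 x + 1 mod 7:
  x = 0: RHS = 1, y in [1, 6]  -> 2 point(s)
  x = 2: RHS = 4, y in [2, 5]  -> 2 point(s)
Affine points: 4. Add the point at infinity: total = 5.

#E(F_7) = 5


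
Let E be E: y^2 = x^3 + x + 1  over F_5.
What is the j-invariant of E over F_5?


Delta = -16(4 a^3 + 27 b^2) mod 5 = 4
-1728 * (4 a)^3 = -1728 * (4*1)^3 mod 5 = 3
j = 3 * 4^(-1) mod 5 = 2

j = 2 (mod 5)


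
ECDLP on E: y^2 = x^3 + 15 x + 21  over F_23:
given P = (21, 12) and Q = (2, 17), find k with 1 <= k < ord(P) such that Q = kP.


Enumerate multiples of P until we hit Q = (2, 17):
  1P = (21, 12)
  2P = (20, 15)
  3P = (14, 13)
  4P = (19, 14)
  5P = (7, 20)
  6P = (8, 20)
  7P = (2, 17)
Match found at i = 7.

k = 7


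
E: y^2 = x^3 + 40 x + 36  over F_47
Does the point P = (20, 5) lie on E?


Check whether y^2 = x^3 + 40 x + 36 (mod 47) for (x, y) = (20, 5).
LHS: y^2 = 5^2 mod 47 = 25
RHS: x^3 + 40 x + 36 = 20^3 + 40*20 + 36 mod 47 = 0
LHS != RHS

No, not on the curve


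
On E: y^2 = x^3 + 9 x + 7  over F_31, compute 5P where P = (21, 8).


k = 5 = 101_2 (binary, LSB first: 101)
Double-and-add from P = (21, 8):
  bit 0 = 1: acc = O + (21, 8) = (21, 8)
  bit 1 = 0: acc unchanged = (21, 8)
  bit 2 = 1: acc = (21, 8) + (16, 0) = (4, 13)

5P = (4, 13)


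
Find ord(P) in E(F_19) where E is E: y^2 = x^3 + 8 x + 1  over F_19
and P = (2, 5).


Compute successive multiples of P until we hit O:
  1P = (2, 5)
  2P = (0, 18)
  3P = (7, 18)
  4P = (16, 8)
  5P = (12, 1)
  6P = (12, 18)
  7P = (16, 11)
  8P = (7, 1)
  ... (continuing to 11P)
  11P = O

ord(P) = 11


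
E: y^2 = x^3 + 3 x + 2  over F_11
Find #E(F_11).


For each x in F_11, count y with y^2 = x^3 + 3 x + 2 mod 11:
  x = 2: RHS = 5, y in [4, 7]  -> 2 point(s)
  x = 3: RHS = 5, y in [4, 7]  -> 2 point(s)
  x = 4: RHS = 1, y in [1, 10]  -> 2 point(s)
  x = 6: RHS = 5, y in [4, 7]  -> 2 point(s)
  x = 7: RHS = 3, y in [5, 6]  -> 2 point(s)
  x = 10: RHS = 9, y in [3, 8]  -> 2 point(s)
Affine points: 12. Add the point at infinity: total = 13.

#E(F_11) = 13


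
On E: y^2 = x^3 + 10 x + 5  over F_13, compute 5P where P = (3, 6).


k = 5 = 101_2 (binary, LSB first: 101)
Double-and-add from P = (3, 6):
  bit 0 = 1: acc = O + (3, 6) = (3, 6)
  bit 1 = 0: acc unchanged = (3, 6)
  bit 2 = 1: acc = (3, 6) + (1, 4) = (10, 0)

5P = (10, 0)


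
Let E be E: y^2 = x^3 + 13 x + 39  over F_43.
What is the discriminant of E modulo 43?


4 a^3 + 27 b^2 = 4*13^3 + 27*39^2 = 8788 + 41067 = 49855
Delta = -16 * (49855) = -797680
Delta mod 43 = 13

Delta = 13 (mod 43)


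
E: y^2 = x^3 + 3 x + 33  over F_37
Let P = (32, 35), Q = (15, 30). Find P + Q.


P != Q, so use the chord formula.
s = (y2 - y1) / (x2 - x1) = (32) / (20) mod 37 = 9
x3 = s^2 - x1 - x2 mod 37 = 9^2 - 32 - 15 = 34
y3 = s (x1 - x3) - y1 mod 37 = 9 * (32 - 34) - 35 = 21

P + Q = (34, 21)


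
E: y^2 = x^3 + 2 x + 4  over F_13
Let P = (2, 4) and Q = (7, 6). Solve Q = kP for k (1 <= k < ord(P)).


Enumerate multiples of P until we hit Q = (7, 6):
  1P = (2, 4)
  2P = (8, 5)
  3P = (7, 6)
Match found at i = 3.

k = 3


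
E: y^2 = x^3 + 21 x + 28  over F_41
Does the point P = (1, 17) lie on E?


Check whether y^2 = x^3 + 21 x + 28 (mod 41) for (x, y) = (1, 17).
LHS: y^2 = 17^2 mod 41 = 2
RHS: x^3 + 21 x + 28 = 1^3 + 21*1 + 28 mod 41 = 9
LHS != RHS

No, not on the curve


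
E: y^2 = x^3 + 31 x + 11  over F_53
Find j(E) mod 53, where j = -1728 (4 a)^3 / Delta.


Delta = -16(4 a^3 + 27 b^2) mod 53 = 37
-1728 * (4 a)^3 = -1728 * (4*31)^3 mod 53 = 42
j = 42 * 37^(-1) mod 53 = 4

j = 4 (mod 53)


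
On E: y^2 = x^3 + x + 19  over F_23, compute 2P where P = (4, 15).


Doubling: s = (3 x1^2 + a) / (2 y1)
s = (3*4^2 + 1) / (2*15) mod 23 = 7
x3 = s^2 - 2 x1 mod 23 = 7^2 - 2*4 = 18
y3 = s (x1 - x3) - y1 mod 23 = 7 * (4 - 18) - 15 = 2

2P = (18, 2)


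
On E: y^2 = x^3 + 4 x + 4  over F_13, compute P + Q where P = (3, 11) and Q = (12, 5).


P != Q, so use the chord formula.
s = (y2 - y1) / (x2 - x1) = (7) / (9) mod 13 = 8
x3 = s^2 - x1 - x2 mod 13 = 8^2 - 3 - 12 = 10
y3 = s (x1 - x3) - y1 mod 13 = 8 * (3 - 10) - 11 = 11

P + Q = (10, 11)


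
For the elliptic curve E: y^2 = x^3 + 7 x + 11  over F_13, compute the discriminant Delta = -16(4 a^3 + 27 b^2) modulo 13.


4 a^3 + 27 b^2 = 4*7^3 + 27*11^2 = 1372 + 3267 = 4639
Delta = -16 * (4639) = -74224
Delta mod 13 = 6

Delta = 6 (mod 13)


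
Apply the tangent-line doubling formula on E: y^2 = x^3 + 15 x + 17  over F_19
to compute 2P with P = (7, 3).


Doubling: s = (3 x1^2 + a) / (2 y1)
s = (3*7^2 + 15) / (2*3) mod 19 = 8
x3 = s^2 - 2 x1 mod 19 = 8^2 - 2*7 = 12
y3 = s (x1 - x3) - y1 mod 19 = 8 * (7 - 12) - 3 = 14

2P = (12, 14)


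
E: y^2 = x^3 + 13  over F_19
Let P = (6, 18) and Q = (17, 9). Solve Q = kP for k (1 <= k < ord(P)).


Enumerate multiples of P until we hit Q = (17, 9):
  1P = (6, 18)
  2P = (16, 9)
  3P = (17, 9)
Match found at i = 3.

k = 3


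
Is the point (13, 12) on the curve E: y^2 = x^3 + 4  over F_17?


Check whether y^2 = x^3 + 0 x + 4 (mod 17) for (x, y) = (13, 12).
LHS: y^2 = 12^2 mod 17 = 8
RHS: x^3 + 0 x + 4 = 13^3 + 0*13 + 4 mod 17 = 8
LHS = RHS

Yes, on the curve


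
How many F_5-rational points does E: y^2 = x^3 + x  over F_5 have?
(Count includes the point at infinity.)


For each x in F_5, count y with y^2 = x^3 + 1 x + 0 mod 5:
  x = 0: RHS = 0, y in [0]  -> 1 point(s)
  x = 2: RHS = 0, y in [0]  -> 1 point(s)
  x = 3: RHS = 0, y in [0]  -> 1 point(s)
Affine points: 3. Add the point at infinity: total = 4.

#E(F_5) = 4


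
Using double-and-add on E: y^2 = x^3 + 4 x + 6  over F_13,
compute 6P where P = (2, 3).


k = 6 = 110_2 (binary, LSB first: 011)
Double-and-add from P = (2, 3):
  bit 0 = 0: acc unchanged = O
  bit 1 = 1: acc = O + (6, 8) = (6, 8)
  bit 2 = 1: acc = (6, 8) + (11, 9) = (8, 2)

6P = (8, 2)


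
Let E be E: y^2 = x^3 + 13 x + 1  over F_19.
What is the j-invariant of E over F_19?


Delta = -16(4 a^3 + 27 b^2) mod 19 = 16
-1728 * (4 a)^3 = -1728 * (4*13)^3 mod 19 = 8
j = 8 * 16^(-1) mod 19 = 10

j = 10 (mod 19)


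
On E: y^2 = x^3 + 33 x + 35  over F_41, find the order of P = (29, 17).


Compute successive multiples of P until we hit O:
  1P = (29, 17)
  2P = (28, 22)
  3P = (9, 6)
  4P = (36, 14)
  5P = (13, 23)
  6P = (19, 10)
  7P = (39, 17)
  8P = (14, 24)
  ... (continuing to 31P)
  31P = O

ord(P) = 31


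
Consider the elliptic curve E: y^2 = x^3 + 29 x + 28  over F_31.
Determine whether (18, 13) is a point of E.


Check whether y^2 = x^3 + 29 x + 28 (mod 31) for (x, y) = (18, 13).
LHS: y^2 = 13^2 mod 31 = 14
RHS: x^3 + 29 x + 28 = 18^3 + 29*18 + 28 mod 31 = 27
LHS != RHS

No, not on the curve


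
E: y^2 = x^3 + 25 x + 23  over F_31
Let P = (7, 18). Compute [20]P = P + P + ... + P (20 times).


k = 20 = 10100_2 (binary, LSB first: 00101)
Double-and-add from P = (7, 18):
  bit 0 = 0: acc unchanged = O
  bit 1 = 0: acc unchanged = O
  bit 2 = 1: acc = O + (28, 18) = (28, 18)
  bit 3 = 0: acc unchanged = (28, 18)
  bit 4 = 1: acc = (28, 18) + (12, 25) = (1, 7)

20P = (1, 7)


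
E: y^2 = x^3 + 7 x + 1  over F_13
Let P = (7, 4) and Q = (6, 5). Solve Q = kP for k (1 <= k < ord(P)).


Enumerate multiples of P until we hit Q = (6, 5):
  1P = (7, 4)
  2P = (8, 6)
  3P = (2, 6)
  4P = (0, 1)
  5P = (3, 7)
  6P = (6, 5)
Match found at i = 6.

k = 6


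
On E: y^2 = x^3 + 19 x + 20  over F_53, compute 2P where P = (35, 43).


Doubling: s = (3 x1^2 + a) / (2 y1)
s = (3*35^2 + 19) / (2*43) mod 53 = 22
x3 = s^2 - 2 x1 mod 53 = 22^2 - 2*35 = 43
y3 = s (x1 - x3) - y1 mod 53 = 22 * (35 - 43) - 43 = 46

2P = (43, 46)


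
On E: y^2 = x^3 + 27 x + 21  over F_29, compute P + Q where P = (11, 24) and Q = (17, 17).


P != Q, so use the chord formula.
s = (y2 - y1) / (x2 - x1) = (22) / (6) mod 29 = 23
x3 = s^2 - x1 - x2 mod 29 = 23^2 - 11 - 17 = 8
y3 = s (x1 - x3) - y1 mod 29 = 23 * (11 - 8) - 24 = 16

P + Q = (8, 16)


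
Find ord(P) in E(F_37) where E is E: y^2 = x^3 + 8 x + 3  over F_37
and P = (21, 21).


Compute successive multiples of P until we hit O:
  1P = (21, 21)
  2P = (35, 4)
  3P = (14, 26)
  4P = (1, 7)
  5P = (24, 25)
  6P = (2, 29)
  7P = (11, 4)
  8P = (9, 29)
  ... (continuing to 41P)
  41P = O

ord(P) = 41


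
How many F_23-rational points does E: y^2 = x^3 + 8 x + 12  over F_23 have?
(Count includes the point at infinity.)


For each x in F_23, count y with y^2 = x^3 + 8 x + 12 mod 23:
  x = 0: RHS = 12, y in [9, 14]  -> 2 point(s)
  x = 2: RHS = 13, y in [6, 17]  -> 2 point(s)
  x = 4: RHS = 16, y in [4, 19]  -> 2 point(s)
  x = 5: RHS = 16, y in [4, 19]  -> 2 point(s)
  x = 6: RHS = 0, y in [0]  -> 1 point(s)
  x = 8: RHS = 13, y in [6, 17]  -> 2 point(s)
  x = 9: RHS = 8, y in [10, 13]  -> 2 point(s)
  x = 13: RHS = 13, y in [6, 17]  -> 2 point(s)
  x = 14: RHS = 16, y in [4, 19]  -> 2 point(s)
  x = 16: RHS = 4, y in [2, 21]  -> 2 point(s)
  x = 17: RHS = 1, y in [1, 22]  -> 2 point(s)
  x = 18: RHS = 8, y in [10, 13]  -> 2 point(s)
  x = 19: RHS = 8, y in [10, 13]  -> 2 point(s)
  x = 22: RHS = 3, y in [7, 16]  -> 2 point(s)
Affine points: 27. Add the point at infinity: total = 28.

#E(F_23) = 28


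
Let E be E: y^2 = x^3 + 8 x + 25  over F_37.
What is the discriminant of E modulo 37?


4 a^3 + 27 b^2 = 4*8^3 + 27*25^2 = 2048 + 16875 = 18923
Delta = -16 * (18923) = -302768
Delta mod 37 = 3

Delta = 3 (mod 37)


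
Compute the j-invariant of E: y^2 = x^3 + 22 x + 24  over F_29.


Delta = -16(4 a^3 + 27 b^2) mod 29 = 16
-1728 * (4 a)^3 = -1728 * (4*22)^3 mod 29 = 12
j = 12 * 16^(-1) mod 29 = 8

j = 8 (mod 29)


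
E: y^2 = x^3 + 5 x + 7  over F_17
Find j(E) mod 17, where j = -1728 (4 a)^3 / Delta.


Delta = -16(4 a^3 + 27 b^2) mod 17 = 4
-1728 * (4 a)^3 = -1728 * (4*5)^3 mod 17 = 9
j = 9 * 4^(-1) mod 17 = 15

j = 15 (mod 17)


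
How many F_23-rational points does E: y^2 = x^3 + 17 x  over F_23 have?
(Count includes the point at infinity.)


For each x in F_23, count y with y^2 = x^3 + 17 x + 0 mod 23:
  x = 0: RHS = 0, y in [0]  -> 1 point(s)
  x = 1: RHS = 18, y in [8, 15]  -> 2 point(s)
  x = 3: RHS = 9, y in [3, 20]  -> 2 point(s)
  x = 5: RHS = 3, y in [7, 16]  -> 2 point(s)
  x = 7: RHS = 2, y in [5, 18]  -> 2 point(s)
  x = 8: RHS = 4, y in [2, 21]  -> 2 point(s)
  x = 9: RHS = 8, y in [10, 13]  -> 2 point(s)
  x = 11: RHS = 0, y in [0]  -> 1 point(s)
  x = 12: RHS = 0, y in [0]  -> 1 point(s)
  x = 13: RHS = 3, y in [7, 16]  -> 2 point(s)
  x = 17: RHS = 4, y in [2, 21]  -> 2 point(s)
  x = 19: RHS = 6, y in [11, 12]  -> 2 point(s)
  x = 21: RHS = 4, y in [2, 21]  -> 2 point(s)
Affine points: 23. Add the point at infinity: total = 24.

#E(F_23) = 24


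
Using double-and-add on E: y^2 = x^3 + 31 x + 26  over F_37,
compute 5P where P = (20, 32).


k = 5 = 101_2 (binary, LSB first: 101)
Double-and-add from P = (20, 32):
  bit 0 = 1: acc = O + (20, 32) = (20, 32)
  bit 1 = 0: acc unchanged = (20, 32)
  bit 2 = 1: acc = (20, 32) + (8, 34) = (8, 3)

5P = (8, 3)


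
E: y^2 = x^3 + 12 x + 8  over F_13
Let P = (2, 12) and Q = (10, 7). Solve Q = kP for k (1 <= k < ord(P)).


Enumerate multiples of P until we hit Q = (10, 7):
  1P = (2, 12)
  2P = (10, 6)
  3P = (4, 9)
  4P = (6, 7)
  5P = (9, 0)
  6P = (6, 6)
  7P = (4, 4)
  8P = (10, 7)
Match found at i = 8.

k = 8


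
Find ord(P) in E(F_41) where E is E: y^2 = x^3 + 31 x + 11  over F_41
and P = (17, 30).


Compute successive multiples of P until we hit O:
  1P = (17, 30)
  2P = (5, 2)
  3P = (29, 24)
  4P = (26, 36)
  5P = (3, 34)
  6P = (1, 24)
  7P = (2, 32)
  8P = (14, 27)
  ... (continuing to 45P)
  45P = O

ord(P) = 45


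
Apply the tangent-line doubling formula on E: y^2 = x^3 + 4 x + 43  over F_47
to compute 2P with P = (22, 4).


Doubling: s = (3 x1^2 + a) / (2 y1)
s = (3*22^2 + 4) / (2*4) mod 47 = 41
x3 = s^2 - 2 x1 mod 47 = 41^2 - 2*22 = 39
y3 = s (x1 - x3) - y1 mod 47 = 41 * (22 - 39) - 4 = 4

2P = (39, 4)


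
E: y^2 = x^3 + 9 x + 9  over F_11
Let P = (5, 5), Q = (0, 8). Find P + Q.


P != Q, so use the chord formula.
s = (y2 - y1) / (x2 - x1) = (3) / (6) mod 11 = 6
x3 = s^2 - x1 - x2 mod 11 = 6^2 - 5 - 0 = 9
y3 = s (x1 - x3) - y1 mod 11 = 6 * (5 - 9) - 5 = 4

P + Q = (9, 4)


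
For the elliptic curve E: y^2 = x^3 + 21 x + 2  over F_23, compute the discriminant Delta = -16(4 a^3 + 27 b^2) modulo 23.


4 a^3 + 27 b^2 = 4*21^3 + 27*2^2 = 37044 + 108 = 37152
Delta = -16 * (37152) = -594432
Delta mod 23 = 3

Delta = 3 (mod 23)


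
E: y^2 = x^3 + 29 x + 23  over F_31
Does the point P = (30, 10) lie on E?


Check whether y^2 = x^3 + 29 x + 23 (mod 31) for (x, y) = (30, 10).
LHS: y^2 = 10^2 mod 31 = 7
RHS: x^3 + 29 x + 23 = 30^3 + 29*30 + 23 mod 31 = 24
LHS != RHS

No, not on the curve


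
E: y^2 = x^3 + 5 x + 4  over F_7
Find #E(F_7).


For each x in F_7, count y with y^2 = x^3 + 5 x + 4 mod 7:
  x = 0: RHS = 4, y in [2, 5]  -> 2 point(s)
  x = 2: RHS = 1, y in [1, 6]  -> 2 point(s)
  x = 3: RHS = 4, y in [2, 5]  -> 2 point(s)
  x = 4: RHS = 4, y in [2, 5]  -> 2 point(s)
  x = 5: RHS = 0, y in [0]  -> 1 point(s)
Affine points: 9. Add the point at infinity: total = 10.

#E(F_7) = 10


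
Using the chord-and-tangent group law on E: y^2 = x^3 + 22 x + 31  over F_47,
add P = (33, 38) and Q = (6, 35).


P != Q, so use the chord formula.
s = (y2 - y1) / (x2 - x1) = (44) / (20) mod 47 = 21
x3 = s^2 - x1 - x2 mod 47 = 21^2 - 33 - 6 = 26
y3 = s (x1 - x3) - y1 mod 47 = 21 * (33 - 26) - 38 = 15

P + Q = (26, 15)


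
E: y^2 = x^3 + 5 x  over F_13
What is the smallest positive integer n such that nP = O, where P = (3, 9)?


Compute successive multiples of P until we hit O:
  1P = (3, 9)
  2P = (10, 6)
  3P = (10, 7)
  4P = (3, 4)
  5P = O

ord(P) = 5


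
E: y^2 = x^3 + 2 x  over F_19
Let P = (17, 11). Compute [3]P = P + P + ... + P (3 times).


k = 3 = 11_2 (binary, LSB first: 11)
Double-and-add from P = (17, 11):
  bit 0 = 1: acc = O + (17, 11) = (17, 11)
  bit 1 = 1: acc = (17, 11) + (11, 17) = (11, 2)

3P = (11, 2)


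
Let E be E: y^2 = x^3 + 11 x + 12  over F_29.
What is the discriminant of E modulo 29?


4 a^3 + 27 b^2 = 4*11^3 + 27*12^2 = 5324 + 3888 = 9212
Delta = -16 * (9212) = -147392
Delta mod 29 = 15

Delta = 15 (mod 29)


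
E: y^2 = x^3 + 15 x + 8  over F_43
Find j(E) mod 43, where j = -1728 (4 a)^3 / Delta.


Delta = -16(4 a^3 + 27 b^2) mod 43 = 33
-1728 * (4 a)^3 = -1728 * (4*15)^3 mod 43 = 41
j = 41 * 33^(-1) mod 43 = 26

j = 26 (mod 43)


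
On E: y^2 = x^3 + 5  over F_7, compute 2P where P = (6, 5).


Doubling: s = (3 x1^2 + a) / (2 y1)
s = (3*6^2 + 0) / (2*5) mod 7 = 1
x3 = s^2 - 2 x1 mod 7 = 1^2 - 2*6 = 3
y3 = s (x1 - x3) - y1 mod 7 = 1 * (6 - 3) - 5 = 5

2P = (3, 5)


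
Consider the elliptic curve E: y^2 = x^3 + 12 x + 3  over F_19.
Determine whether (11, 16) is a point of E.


Check whether y^2 = x^3 + 12 x + 3 (mod 19) for (x, y) = (11, 16).
LHS: y^2 = 16^2 mod 19 = 9
RHS: x^3 + 12 x + 3 = 11^3 + 12*11 + 3 mod 19 = 3
LHS != RHS

No, not on the curve


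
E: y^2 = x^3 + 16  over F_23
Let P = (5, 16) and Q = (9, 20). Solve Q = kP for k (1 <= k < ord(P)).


Enumerate multiples of P until we hit Q = (9, 20):
  1P = (5, 16)
  2P = (16, 15)
  3P = (6, 5)
  4P = (18, 12)
  5P = (2, 22)
  6P = (20, 14)
  7P = (11, 17)
  8P = (0, 4)
  9P = (21, 10)
  10P = (9, 20)
Match found at i = 10.

k = 10


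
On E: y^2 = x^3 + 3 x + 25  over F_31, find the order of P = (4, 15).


Compute successive multiples of P until we hit O:
  1P = (4, 15)
  2P = (20, 26)
  3P = (26, 28)
  4P = (5, 14)
  5P = (23, 4)
  6P = (24, 8)
  7P = (28, 12)
  8P = (15, 29)
  ... (continuing to 31P)
  31P = O

ord(P) = 31


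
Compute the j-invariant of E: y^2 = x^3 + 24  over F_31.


Delta = -16(4 a^3 + 27 b^2) mod 31 = 5
-1728 * (4 a)^3 = -1728 * (4*0)^3 mod 31 = 0
j = 0 * 5^(-1) mod 31 = 0

j = 0 (mod 31)


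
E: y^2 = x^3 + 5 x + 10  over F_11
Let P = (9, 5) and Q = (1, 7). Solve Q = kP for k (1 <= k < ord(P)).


Enumerate multiples of P until we hit Q = (1, 7):
  1P = (9, 5)
  2P = (7, 5)
  3P = (6, 6)
  4P = (1, 7)
Match found at i = 4.

k = 4


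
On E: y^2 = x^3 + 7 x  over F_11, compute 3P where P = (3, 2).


k = 3 = 11_2 (binary, LSB first: 11)
Double-and-add from P = (3, 2):
  bit 0 = 1: acc = O + (3, 2) = (3, 2)
  bit 1 = 1: acc = (3, 2) + (3, 9) = O

3P = O


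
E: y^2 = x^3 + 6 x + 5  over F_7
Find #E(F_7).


For each x in F_7, count y with y^2 = x^3 + 6 x + 5 mod 7:
  x = 2: RHS = 4, y in [2, 5]  -> 2 point(s)
  x = 3: RHS = 1, y in [1, 6]  -> 2 point(s)
  x = 4: RHS = 2, y in [3, 4]  -> 2 point(s)
Affine points: 6. Add the point at infinity: total = 7.

#E(F_7) = 7


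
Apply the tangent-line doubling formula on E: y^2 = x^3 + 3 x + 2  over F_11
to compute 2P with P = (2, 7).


Doubling: s = (3 x1^2 + a) / (2 y1)
s = (3*2^2 + 3) / (2*7) mod 11 = 5
x3 = s^2 - 2 x1 mod 11 = 5^2 - 2*2 = 10
y3 = s (x1 - x3) - y1 mod 11 = 5 * (2 - 10) - 7 = 8

2P = (10, 8)


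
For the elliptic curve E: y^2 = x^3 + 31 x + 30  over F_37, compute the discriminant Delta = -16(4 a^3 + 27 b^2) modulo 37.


4 a^3 + 27 b^2 = 4*31^3 + 27*30^2 = 119164 + 24300 = 143464
Delta = -16 * (143464) = -2295424
Delta mod 37 = 19

Delta = 19 (mod 37)


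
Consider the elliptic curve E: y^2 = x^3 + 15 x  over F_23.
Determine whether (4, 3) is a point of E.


Check whether y^2 = x^3 + 15 x + 0 (mod 23) for (x, y) = (4, 3).
LHS: y^2 = 3^2 mod 23 = 9
RHS: x^3 + 15 x + 0 = 4^3 + 15*4 + 0 mod 23 = 9
LHS = RHS

Yes, on the curve


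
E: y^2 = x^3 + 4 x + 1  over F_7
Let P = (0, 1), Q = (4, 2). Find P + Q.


P != Q, so use the chord formula.
s = (y2 - y1) / (x2 - x1) = (1) / (4) mod 7 = 2
x3 = s^2 - x1 - x2 mod 7 = 2^2 - 0 - 4 = 0
y3 = s (x1 - x3) - y1 mod 7 = 2 * (0 - 0) - 1 = 6

P + Q = (0, 6)


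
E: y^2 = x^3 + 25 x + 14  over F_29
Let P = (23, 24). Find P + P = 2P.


Doubling: s = (3 x1^2 + a) / (2 y1)
s = (3*23^2 + 25) / (2*24) mod 29 = 7
x3 = s^2 - 2 x1 mod 29 = 7^2 - 2*23 = 3
y3 = s (x1 - x3) - y1 mod 29 = 7 * (23 - 3) - 24 = 0

2P = (3, 0)


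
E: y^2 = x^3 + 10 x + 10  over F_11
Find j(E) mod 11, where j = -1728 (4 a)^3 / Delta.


Delta = -16(4 a^3 + 27 b^2) mod 11 = 6
-1728 * (4 a)^3 = -1728 * (4*10)^3 mod 11 = 9
j = 9 * 6^(-1) mod 11 = 7

j = 7 (mod 11)


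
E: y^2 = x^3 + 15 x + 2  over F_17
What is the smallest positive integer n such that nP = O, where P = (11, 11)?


Compute successive multiples of P until we hit O:
  1P = (11, 11)
  2P = (14, 7)
  3P = (7, 12)
  4P = (15, 7)
  5P = (9, 4)
  6P = (5, 10)
  7P = (10, 9)
  8P = (0, 11)
  ... (continuing to 21P)
  21P = O

ord(P) = 21


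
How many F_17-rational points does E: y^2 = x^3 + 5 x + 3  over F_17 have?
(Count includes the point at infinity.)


For each x in F_17, count y with y^2 = x^3 + 5 x + 3 mod 17:
  x = 1: RHS = 9, y in [3, 14]  -> 2 point(s)
  x = 2: RHS = 4, y in [2, 15]  -> 2 point(s)
  x = 4: RHS = 2, y in [6, 11]  -> 2 point(s)
  x = 5: RHS = 0, y in [0]  -> 1 point(s)
  x = 10: RHS = 16, y in [4, 13]  -> 2 point(s)
  x = 13: RHS = 4, y in [2, 15]  -> 2 point(s)
  x = 15: RHS = 2, y in [6, 11]  -> 2 point(s)
Affine points: 13. Add the point at infinity: total = 14.

#E(F_17) = 14


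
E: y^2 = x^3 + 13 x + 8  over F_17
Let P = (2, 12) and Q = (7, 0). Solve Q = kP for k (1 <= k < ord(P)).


Enumerate multiples of P until we hit Q = (7, 0):
  1P = (2, 12)
  2P = (15, 12)
  3P = (0, 5)
  4P = (6, 8)
  5P = (10, 13)
  6P = (9, 2)
  7P = (7, 0)
Match found at i = 7.

k = 7


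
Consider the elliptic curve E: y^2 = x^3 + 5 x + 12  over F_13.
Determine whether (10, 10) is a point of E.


Check whether y^2 = x^3 + 5 x + 12 (mod 13) for (x, y) = (10, 10).
LHS: y^2 = 10^2 mod 13 = 9
RHS: x^3 + 5 x + 12 = 10^3 + 5*10 + 12 mod 13 = 9
LHS = RHS

Yes, on the curve


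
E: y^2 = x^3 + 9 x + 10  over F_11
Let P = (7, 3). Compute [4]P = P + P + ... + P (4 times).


k = 4 = 100_2 (binary, LSB first: 001)
Double-and-add from P = (7, 3):
  bit 0 = 0: acc unchanged = O
  bit 1 = 0: acc unchanged = O
  bit 2 = 1: acc = O + (8, 0) = (8, 0)

4P = (8, 0)


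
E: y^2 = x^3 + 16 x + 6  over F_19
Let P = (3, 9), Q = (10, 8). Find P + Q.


P != Q, so use the chord formula.
s = (y2 - y1) / (x2 - x1) = (18) / (7) mod 19 = 8
x3 = s^2 - x1 - x2 mod 19 = 8^2 - 3 - 10 = 13
y3 = s (x1 - x3) - y1 mod 19 = 8 * (3 - 13) - 9 = 6

P + Q = (13, 6)


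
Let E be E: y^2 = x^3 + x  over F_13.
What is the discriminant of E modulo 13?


4 a^3 + 27 b^2 = 4*1^3 + 27*0^2 = 4 + 0 = 4
Delta = -16 * (4) = -64
Delta mod 13 = 1

Delta = 1 (mod 13)


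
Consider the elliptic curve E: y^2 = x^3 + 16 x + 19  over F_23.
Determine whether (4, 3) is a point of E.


Check whether y^2 = x^3 + 16 x + 19 (mod 23) for (x, y) = (4, 3).
LHS: y^2 = 3^2 mod 23 = 9
RHS: x^3 + 16 x + 19 = 4^3 + 16*4 + 19 mod 23 = 9
LHS = RHS

Yes, on the curve


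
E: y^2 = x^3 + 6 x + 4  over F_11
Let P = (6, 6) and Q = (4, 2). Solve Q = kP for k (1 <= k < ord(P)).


Enumerate multiples of P until we hit Q = (4, 2):
  1P = (6, 6)
  2P = (4, 2)
Match found at i = 2.

k = 2


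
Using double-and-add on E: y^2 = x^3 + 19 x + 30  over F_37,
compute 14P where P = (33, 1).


k = 14 = 1110_2 (binary, LSB first: 0111)
Double-and-add from P = (33, 1):
  bit 0 = 0: acc unchanged = O
  bit 1 = 1: acc = O + (11, 33) = (11, 33)
  bit 2 = 1: acc = (11, 33) + (8, 18) = (6, 29)
  bit 3 = 1: acc = (6, 29) + (31, 25) = (33, 36)

14P = (33, 36)


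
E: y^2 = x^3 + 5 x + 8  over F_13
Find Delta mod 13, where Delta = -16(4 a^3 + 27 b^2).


4 a^3 + 27 b^2 = 4*5^3 + 27*8^2 = 500 + 1728 = 2228
Delta = -16 * (2228) = -35648
Delta mod 13 = 11

Delta = 11 (mod 13)


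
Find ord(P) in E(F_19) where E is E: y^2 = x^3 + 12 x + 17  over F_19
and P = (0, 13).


Compute successive multiples of P until we hit O:
  1P = (0, 13)
  2P = (1, 7)
  3P = (16, 7)
  4P = (7, 11)
  5P = (2, 12)
  6P = (3, 17)
  7P = (3, 2)
  8P = (2, 7)
  ... (continuing to 13P)
  13P = O

ord(P) = 13


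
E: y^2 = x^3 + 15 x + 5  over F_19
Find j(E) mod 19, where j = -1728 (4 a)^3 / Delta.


Delta = -16(4 a^3 + 27 b^2) mod 19 = 3
-1728 * (4 a)^3 = -1728 * (4*15)^3 mod 19 = 8
j = 8 * 3^(-1) mod 19 = 9

j = 9 (mod 19)


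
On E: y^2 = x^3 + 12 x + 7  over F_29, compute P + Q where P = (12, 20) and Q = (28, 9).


P != Q, so use the chord formula.
s = (y2 - y1) / (x2 - x1) = (18) / (16) mod 29 = 12
x3 = s^2 - x1 - x2 mod 29 = 12^2 - 12 - 28 = 17
y3 = s (x1 - x3) - y1 mod 29 = 12 * (12 - 17) - 20 = 7

P + Q = (17, 7)


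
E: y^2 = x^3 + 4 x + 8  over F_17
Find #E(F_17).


For each x in F_17, count y with y^2 = x^3 + 4 x + 8 mod 17:
  x = 0: RHS = 8, y in [5, 12]  -> 2 point(s)
  x = 1: RHS = 13, y in [8, 9]  -> 2 point(s)
  x = 3: RHS = 13, y in [8, 9]  -> 2 point(s)
  x = 5: RHS = 0, y in [0]  -> 1 point(s)
  x = 8: RHS = 8, y in [5, 12]  -> 2 point(s)
  x = 9: RHS = 8, y in [5, 12]  -> 2 point(s)
  x = 12: RHS = 16, y in [4, 13]  -> 2 point(s)
  x = 13: RHS = 13, y in [8, 9]  -> 2 point(s)
  x = 15: RHS = 9, y in [3, 14]  -> 2 point(s)
Affine points: 17. Add the point at infinity: total = 18.

#E(F_17) = 18


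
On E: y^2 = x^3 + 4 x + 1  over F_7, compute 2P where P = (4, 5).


Doubling: s = (3 x1^2 + a) / (2 y1)
s = (3*4^2 + 4) / (2*5) mod 7 = 1
x3 = s^2 - 2 x1 mod 7 = 1^2 - 2*4 = 0
y3 = s (x1 - x3) - y1 mod 7 = 1 * (4 - 0) - 5 = 6

2P = (0, 6)


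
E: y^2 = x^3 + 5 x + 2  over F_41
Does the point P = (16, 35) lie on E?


Check whether y^2 = x^3 + 5 x + 2 (mod 41) for (x, y) = (16, 35).
LHS: y^2 = 35^2 mod 41 = 36
RHS: x^3 + 5 x + 2 = 16^3 + 5*16 + 2 mod 41 = 37
LHS != RHS

No, not on the curve


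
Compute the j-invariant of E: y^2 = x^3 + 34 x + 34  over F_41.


Delta = -16(4 a^3 + 27 b^2) mod 41 = 5
-1728 * (4 a)^3 = -1728 * (4*34)^3 mod 41 = 20
j = 20 * 5^(-1) mod 41 = 4

j = 4 (mod 41)


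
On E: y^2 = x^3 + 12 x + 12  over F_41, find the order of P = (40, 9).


Compute successive multiples of P until we hit O:
  1P = (40, 9)
  2P = (38, 20)
  3P = (24, 26)
  4P = (10, 36)
  5P = (16, 35)
  6P = (36, 14)
  7P = (5, 19)
  8P = (17, 2)
  ... (continuing to 24P)
  24P = O

ord(P) = 24


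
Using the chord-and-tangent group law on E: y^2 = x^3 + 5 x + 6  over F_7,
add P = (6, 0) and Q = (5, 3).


P != Q, so use the chord formula.
s = (y2 - y1) / (x2 - x1) = (3) / (6) mod 7 = 4
x3 = s^2 - x1 - x2 mod 7 = 4^2 - 6 - 5 = 5
y3 = s (x1 - x3) - y1 mod 7 = 4 * (6 - 5) - 0 = 4

P + Q = (5, 4)


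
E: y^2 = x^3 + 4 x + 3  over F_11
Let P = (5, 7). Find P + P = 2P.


Doubling: s = (3 x1^2 + a) / (2 y1)
s = (3*5^2 + 4) / (2*7) mod 11 = 8
x3 = s^2 - 2 x1 mod 11 = 8^2 - 2*5 = 10
y3 = s (x1 - x3) - y1 mod 11 = 8 * (5 - 10) - 7 = 8

2P = (10, 8)


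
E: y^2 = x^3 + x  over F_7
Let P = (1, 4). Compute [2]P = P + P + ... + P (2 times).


k = 2 = 10_2 (binary, LSB first: 01)
Double-and-add from P = (1, 4):
  bit 0 = 0: acc unchanged = O
  bit 1 = 1: acc = O + (0, 0) = (0, 0)

2P = (0, 0)


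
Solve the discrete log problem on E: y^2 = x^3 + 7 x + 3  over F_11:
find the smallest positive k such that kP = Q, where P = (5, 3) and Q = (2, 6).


Enumerate multiples of P until we hit Q = (2, 6):
  1P = (5, 3)
  2P = (2, 5)
  3P = (2, 6)
Match found at i = 3.

k = 3


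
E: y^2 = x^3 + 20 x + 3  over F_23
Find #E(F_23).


For each x in F_23, count y with y^2 = x^3 + 20 x + 3 mod 23:
  x = 0: RHS = 3, y in [7, 16]  -> 2 point(s)
  x = 1: RHS = 1, y in [1, 22]  -> 2 point(s)
  x = 4: RHS = 9, y in [3, 20]  -> 2 point(s)
  x = 7: RHS = 3, y in [7, 16]  -> 2 point(s)
  x = 8: RHS = 8, y in [10, 13]  -> 2 point(s)
  x = 11: RHS = 13, y in [6, 17]  -> 2 point(s)
  x = 12: RHS = 16, y in [4, 19]  -> 2 point(s)
  x = 16: RHS = 3, y in [7, 16]  -> 2 point(s)
  x = 17: RHS = 12, y in [9, 14]  -> 2 point(s)
  x = 18: RHS = 8, y in [10, 13]  -> 2 point(s)
  x = 20: RHS = 8, y in [10, 13]  -> 2 point(s)
  x = 21: RHS = 1, y in [1, 22]  -> 2 point(s)
Affine points: 24. Add the point at infinity: total = 25.

#E(F_23) = 25


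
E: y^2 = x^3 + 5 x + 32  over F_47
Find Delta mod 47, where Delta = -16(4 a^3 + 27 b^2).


4 a^3 + 27 b^2 = 4*5^3 + 27*32^2 = 500 + 27648 = 28148
Delta = -16 * (28148) = -450368
Delta mod 47 = 33

Delta = 33 (mod 47)


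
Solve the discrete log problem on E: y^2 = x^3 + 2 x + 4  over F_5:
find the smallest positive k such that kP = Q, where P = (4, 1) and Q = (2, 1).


Enumerate multiples of P until we hit Q = (2, 1):
  1P = (4, 1)
  2P = (2, 4)
  3P = (0, 3)
  4P = (0, 2)
  5P = (2, 1)
Match found at i = 5.

k = 5


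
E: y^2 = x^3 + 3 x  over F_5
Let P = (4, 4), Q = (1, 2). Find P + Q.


P != Q, so use the chord formula.
s = (y2 - y1) / (x2 - x1) = (3) / (2) mod 5 = 4
x3 = s^2 - x1 - x2 mod 5 = 4^2 - 4 - 1 = 1
y3 = s (x1 - x3) - y1 mod 5 = 4 * (4 - 1) - 4 = 3

P + Q = (1, 3)


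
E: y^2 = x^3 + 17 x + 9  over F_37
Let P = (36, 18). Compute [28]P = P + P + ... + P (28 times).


k = 28 = 11100_2 (binary, LSB first: 00111)
Double-and-add from P = (36, 18):
  bit 0 = 0: acc unchanged = O
  bit 1 = 0: acc unchanged = O
  bit 2 = 1: acc = O + (35, 2) = (35, 2)
  bit 3 = 1: acc = (35, 2) + (8, 18) = (1, 8)
  bit 4 = 1: acc = (1, 8) + (5, 21) = (30, 18)

28P = (30, 18)


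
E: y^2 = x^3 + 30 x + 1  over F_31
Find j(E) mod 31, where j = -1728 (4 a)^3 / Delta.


Delta = -16(4 a^3 + 27 b^2) mod 31 = 4
-1728 * (4 a)^3 = -1728 * (4*30)^3 mod 31 = 15
j = 15 * 4^(-1) mod 31 = 27

j = 27 (mod 31)


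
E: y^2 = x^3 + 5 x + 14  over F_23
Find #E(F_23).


For each x in F_23, count y with y^2 = x^3 + 5 x + 14 mod 23:
  x = 2: RHS = 9, y in [3, 20]  -> 2 point(s)
  x = 4: RHS = 6, y in [11, 12]  -> 2 point(s)
  x = 5: RHS = 3, y in [7, 16]  -> 2 point(s)
  x = 7: RHS = 1, y in [1, 22]  -> 2 point(s)
  x = 9: RHS = 6, y in [11, 12]  -> 2 point(s)
  x = 10: RHS = 6, y in [11, 12]  -> 2 point(s)
  x = 12: RHS = 8, y in [10, 13]  -> 2 point(s)
  x = 16: RHS = 4, y in [2, 21]  -> 2 point(s)
  x = 18: RHS = 2, y in [5, 18]  -> 2 point(s)
  x = 20: RHS = 18, y in [8, 15]  -> 2 point(s)
  x = 22: RHS = 8, y in [10, 13]  -> 2 point(s)
Affine points: 22. Add the point at infinity: total = 23.

#E(F_23) = 23


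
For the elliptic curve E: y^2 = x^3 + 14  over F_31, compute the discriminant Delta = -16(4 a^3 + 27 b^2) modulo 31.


4 a^3 + 27 b^2 = 4*0^3 + 27*14^2 = 0 + 5292 = 5292
Delta = -16 * (5292) = -84672
Delta mod 31 = 20

Delta = 20 (mod 31)


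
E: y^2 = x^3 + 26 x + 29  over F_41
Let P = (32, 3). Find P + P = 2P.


Doubling: s = (3 x1^2 + a) / (2 y1)
s = (3*32^2 + 26) / (2*3) mod 41 = 38
x3 = s^2 - 2 x1 mod 41 = 38^2 - 2*32 = 27
y3 = s (x1 - x3) - y1 mod 41 = 38 * (32 - 27) - 3 = 23

2P = (27, 23)


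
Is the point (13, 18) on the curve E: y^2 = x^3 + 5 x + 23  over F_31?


Check whether y^2 = x^3 + 5 x + 23 (mod 31) for (x, y) = (13, 18).
LHS: y^2 = 18^2 mod 31 = 14
RHS: x^3 + 5 x + 23 = 13^3 + 5*13 + 23 mod 31 = 22
LHS != RHS

No, not on the curve


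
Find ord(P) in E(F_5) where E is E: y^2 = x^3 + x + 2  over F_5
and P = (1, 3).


Compute successive multiples of P until we hit O:
  1P = (1, 3)
  2P = (4, 0)
  3P = (1, 2)
  4P = O

ord(P) = 4


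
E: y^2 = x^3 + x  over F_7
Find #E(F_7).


For each x in F_7, count y with y^2 = x^3 + 1 x + 0 mod 7:
  x = 0: RHS = 0, y in [0]  -> 1 point(s)
  x = 1: RHS = 2, y in [3, 4]  -> 2 point(s)
  x = 3: RHS = 2, y in [3, 4]  -> 2 point(s)
  x = 5: RHS = 4, y in [2, 5]  -> 2 point(s)
Affine points: 7. Add the point at infinity: total = 8.

#E(F_7) = 8


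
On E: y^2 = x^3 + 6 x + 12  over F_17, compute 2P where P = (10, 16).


Doubling: s = (3 x1^2 + a) / (2 y1)
s = (3*10^2 + 6) / (2*16) mod 17 = 0
x3 = s^2 - 2 x1 mod 17 = 0^2 - 2*10 = 14
y3 = s (x1 - x3) - y1 mod 17 = 0 * (10 - 14) - 16 = 1

2P = (14, 1)


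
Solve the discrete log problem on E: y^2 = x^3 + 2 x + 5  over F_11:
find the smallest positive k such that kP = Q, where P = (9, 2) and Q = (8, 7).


Enumerate multiples of P until we hit Q = (8, 7):
  1P = (9, 2)
  2P = (8, 7)
Match found at i = 2.

k = 2


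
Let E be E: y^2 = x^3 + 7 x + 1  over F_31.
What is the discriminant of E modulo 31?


4 a^3 + 27 b^2 = 4*7^3 + 27*1^2 = 1372 + 27 = 1399
Delta = -16 * (1399) = -22384
Delta mod 31 = 29

Delta = 29 (mod 31)


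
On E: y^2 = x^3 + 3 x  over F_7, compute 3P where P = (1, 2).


k = 3 = 11_2 (binary, LSB first: 11)
Double-and-add from P = (1, 2):
  bit 0 = 1: acc = O + (1, 2) = (1, 2)
  bit 1 = 1: acc = (1, 2) + (2, 0) = (1, 5)

3P = (1, 5)


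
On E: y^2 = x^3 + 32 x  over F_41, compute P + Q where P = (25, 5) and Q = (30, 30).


P != Q, so use the chord formula.
s = (y2 - y1) / (x2 - x1) = (25) / (5) mod 41 = 5
x3 = s^2 - x1 - x2 mod 41 = 5^2 - 25 - 30 = 11
y3 = s (x1 - x3) - y1 mod 41 = 5 * (25 - 11) - 5 = 24

P + Q = (11, 24)


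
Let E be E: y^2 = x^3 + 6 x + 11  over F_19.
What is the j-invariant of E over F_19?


Delta = -16(4 a^3 + 27 b^2) mod 19 = 5
-1728 * (4 a)^3 = -1728 * (4*6)^3 mod 19 = 11
j = 11 * 5^(-1) mod 19 = 6

j = 6 (mod 19)


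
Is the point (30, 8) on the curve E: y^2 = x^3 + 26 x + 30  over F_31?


Check whether y^2 = x^3 + 26 x + 30 (mod 31) for (x, y) = (30, 8).
LHS: y^2 = 8^2 mod 31 = 2
RHS: x^3 + 26 x + 30 = 30^3 + 26*30 + 30 mod 31 = 3
LHS != RHS

No, not on the curve


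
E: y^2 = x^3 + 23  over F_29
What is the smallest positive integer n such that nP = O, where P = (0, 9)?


Compute successive multiples of P until we hit O:
  1P = (0, 9)
  2P = (0, 20)
  3P = O

ord(P) = 3


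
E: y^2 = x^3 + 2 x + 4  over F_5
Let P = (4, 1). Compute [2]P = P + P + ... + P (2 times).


k = 2 = 10_2 (binary, LSB first: 01)
Double-and-add from P = (4, 1):
  bit 0 = 0: acc unchanged = O
  bit 1 = 1: acc = O + (2, 4) = (2, 4)

2P = (2, 4)


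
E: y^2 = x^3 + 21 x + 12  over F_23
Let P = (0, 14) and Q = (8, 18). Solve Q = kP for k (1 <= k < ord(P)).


Enumerate multiples of P until we hit Q = (8, 18):
  1P = (0, 14)
  2P = (2, 19)
  3P = (10, 7)
  4P = (22, 6)
  5P = (19, 18)
  6P = (5, 14)
  7P = (18, 9)
  8P = (6, 3)
  9P = (21, 13)
  10P = (8, 5)
  11P = (8, 18)
Match found at i = 11.

k = 11


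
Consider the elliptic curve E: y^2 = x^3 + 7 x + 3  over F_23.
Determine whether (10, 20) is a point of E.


Check whether y^2 = x^3 + 7 x + 3 (mod 23) for (x, y) = (10, 20).
LHS: y^2 = 20^2 mod 23 = 9
RHS: x^3 + 7 x + 3 = 10^3 + 7*10 + 3 mod 23 = 15
LHS != RHS

No, not on the curve
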